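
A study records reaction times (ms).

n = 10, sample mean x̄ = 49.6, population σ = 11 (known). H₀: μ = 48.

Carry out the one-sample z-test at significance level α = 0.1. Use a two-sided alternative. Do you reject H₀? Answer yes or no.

SE = σ/√n = 11/√10 = 3.4785
z = (x̄−μ₀)/SE = (49.6−48)/3.4785 = 0.4600
p-value (two-sided) = 0.64554
At α=0.1: p ≥ α → fail to reject H₀

reject H₀: no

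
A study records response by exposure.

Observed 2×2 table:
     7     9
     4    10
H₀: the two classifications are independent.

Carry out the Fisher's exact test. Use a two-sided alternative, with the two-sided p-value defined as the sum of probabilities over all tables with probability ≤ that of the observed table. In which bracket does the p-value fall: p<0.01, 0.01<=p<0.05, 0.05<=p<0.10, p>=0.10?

Margins: r₁=16, r₂=14, c₁=11, c₂=19, n=30
p_obs = C(16,7)·C(14,4)/C(30,11); sum pmf over tables with pmf ≤ p_obs
p-value (two-sided) = 0.46640
→ bracket: p>=0.10

p-value bracket: p>=0.10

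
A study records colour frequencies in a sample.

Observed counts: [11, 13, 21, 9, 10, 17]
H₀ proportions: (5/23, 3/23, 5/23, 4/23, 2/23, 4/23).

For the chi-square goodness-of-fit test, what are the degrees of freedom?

degrees of freedom = 5

df = k − 1 = 6 − 1 = 5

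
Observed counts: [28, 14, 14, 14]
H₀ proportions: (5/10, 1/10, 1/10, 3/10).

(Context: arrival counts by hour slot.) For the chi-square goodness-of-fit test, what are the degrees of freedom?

df = k − 1 = 4 − 1 = 3

degrees of freedom = 3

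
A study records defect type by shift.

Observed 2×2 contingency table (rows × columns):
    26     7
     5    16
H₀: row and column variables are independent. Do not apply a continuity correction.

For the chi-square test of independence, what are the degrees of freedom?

degrees of freedom = 1

df = (r−1)(c−1) = (2−1)·(2−1) = 1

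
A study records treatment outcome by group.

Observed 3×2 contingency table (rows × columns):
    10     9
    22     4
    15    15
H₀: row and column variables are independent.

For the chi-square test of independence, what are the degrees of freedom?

df = (r−1)(c−1) = (3−1)·(2−1) = 2

degrees of freedom = 2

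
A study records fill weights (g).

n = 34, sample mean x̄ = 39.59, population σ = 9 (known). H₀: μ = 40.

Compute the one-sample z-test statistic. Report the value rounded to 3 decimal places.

test statistic = -0.266

SE = σ/√n = 9/√34 = 1.5435
z = (x̄−μ₀)/SE = (39.59−40)/1.5435 = -0.2656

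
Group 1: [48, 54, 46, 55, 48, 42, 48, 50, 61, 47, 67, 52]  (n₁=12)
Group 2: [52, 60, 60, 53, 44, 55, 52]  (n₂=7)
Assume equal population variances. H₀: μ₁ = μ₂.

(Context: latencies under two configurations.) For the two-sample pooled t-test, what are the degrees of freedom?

degrees of freedom = 17

df = n₁ + n₂ − 2 = 12 + 7 − 2 = 17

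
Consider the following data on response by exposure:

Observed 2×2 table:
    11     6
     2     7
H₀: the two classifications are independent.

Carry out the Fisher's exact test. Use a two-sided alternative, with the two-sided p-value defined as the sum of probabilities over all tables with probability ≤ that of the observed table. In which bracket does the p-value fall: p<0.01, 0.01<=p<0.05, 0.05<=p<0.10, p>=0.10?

Margins: r₁=17, r₂=9, c₁=13, c₂=13, n=26
p_obs = C(17,11)·C(9,2)/C(26,13); sum pmf over tables with pmf ≤ p_obs
p-value (two-sided) = 0.09684
→ bracket: 0.05<=p<0.10

p-value bracket: 0.05<=p<0.10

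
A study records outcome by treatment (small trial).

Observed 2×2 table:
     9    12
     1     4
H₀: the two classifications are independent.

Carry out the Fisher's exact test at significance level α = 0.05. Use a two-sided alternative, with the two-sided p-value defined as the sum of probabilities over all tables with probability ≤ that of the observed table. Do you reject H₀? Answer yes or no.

reject H₀: no

Margins: r₁=21, r₂=5, c₁=10, c₂=16, n=26
p_obs = C(21,9)·C(5,1)/C(26,10); sum pmf over tables with pmf ≤ p_obs
p-value (two-sided) = 0.61690
At α=0.05: p ≥ α → fail to reject H₀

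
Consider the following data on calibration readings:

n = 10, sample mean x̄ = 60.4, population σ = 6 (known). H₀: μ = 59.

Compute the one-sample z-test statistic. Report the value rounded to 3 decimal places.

SE = σ/√n = 6/√10 = 1.8974
z = (x̄−μ₀)/SE = (60.4−59)/1.8974 = 0.7379

test statistic = 0.738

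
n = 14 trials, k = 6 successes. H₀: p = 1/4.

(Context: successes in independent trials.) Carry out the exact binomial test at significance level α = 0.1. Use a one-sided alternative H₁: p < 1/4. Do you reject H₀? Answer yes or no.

Exact binomial: n=14, k=6, p₀=1/4=0.2500
P(X≤6) from Σ C(n,i)·p₀^i·(1−p₀)^(n−i)
p-value (one-sided, H₁ less) = 0.96173
At α=0.1: p ≥ α → fail to reject H₀

reject H₀: no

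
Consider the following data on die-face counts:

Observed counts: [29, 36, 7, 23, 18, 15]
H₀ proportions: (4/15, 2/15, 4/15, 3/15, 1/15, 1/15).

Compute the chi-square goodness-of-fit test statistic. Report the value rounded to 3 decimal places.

test statistic = 59.012

n = 128; E_i = n·p_i = [34.13, 17.07, 34.13, 25.60, 8.53, 8.53]
χ² = (29−34.13)²/34.13 + (36−17.07)²/17.07 + (7−34.13)²/34.13 + (23−25.60)²/25.60 + (18−8.53)²/8.53 + (15−8.53)²/8.53 = 59.0117
df = 5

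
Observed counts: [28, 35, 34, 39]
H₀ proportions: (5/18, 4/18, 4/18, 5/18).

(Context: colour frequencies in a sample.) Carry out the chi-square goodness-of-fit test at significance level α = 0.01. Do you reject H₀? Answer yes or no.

reject H₀: no

n = 136; E_i = n·p_i = [37.78, 30.22, 30.22, 37.78]
χ² = (28−37.78)²/37.78 + (35−30.22)²/30.22 + (34−30.22)²/30.22 + (39−37.78)²/37.78 = 3.7978
df = 3
p-value (upper-tail) = 0.28414
At α=0.01: p ≥ α → fail to reject H₀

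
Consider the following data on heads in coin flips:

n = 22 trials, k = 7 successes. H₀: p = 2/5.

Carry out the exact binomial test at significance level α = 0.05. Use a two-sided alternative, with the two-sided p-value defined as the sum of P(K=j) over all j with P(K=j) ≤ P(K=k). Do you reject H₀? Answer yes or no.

Exact binomial: n=22, k=7, p₀=2/5=0.4000
P(X=j) = C(n,j)·p₀^j·(1−p₀)^(n−j); p = Σ P(X=j) over j with P(X=j) ≤ P(X=7)
p-value (two-sided) = 0.51787
At α=0.05: p ≥ α → fail to reject H₀

reject H₀: no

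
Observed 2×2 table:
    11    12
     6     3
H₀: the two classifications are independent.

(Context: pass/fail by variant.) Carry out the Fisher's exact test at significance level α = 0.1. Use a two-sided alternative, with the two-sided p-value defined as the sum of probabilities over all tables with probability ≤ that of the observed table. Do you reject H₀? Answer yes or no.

Margins: r₁=23, r₂=9, c₁=17, c₂=15, n=32
p_obs = C(23,11)·C(9,6)/C(32,17); sum pmf over tables with pmf ≤ p_obs
p-value (two-sided) = 0.44405
At α=0.1: p ≥ α → fail to reject H₀

reject H₀: no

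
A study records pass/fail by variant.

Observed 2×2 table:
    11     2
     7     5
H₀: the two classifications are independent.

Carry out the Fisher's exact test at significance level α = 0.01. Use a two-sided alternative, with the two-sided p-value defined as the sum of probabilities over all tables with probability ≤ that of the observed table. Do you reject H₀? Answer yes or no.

Margins: r₁=13, r₂=12, c₁=18, c₂=7, n=25
p_obs = C(13,11)·C(12,7)/C(25,18); sum pmf over tables with pmf ≤ p_obs
p-value (two-sided) = 0.20156
At α=0.01: p ≥ α → fail to reject H₀

reject H₀: no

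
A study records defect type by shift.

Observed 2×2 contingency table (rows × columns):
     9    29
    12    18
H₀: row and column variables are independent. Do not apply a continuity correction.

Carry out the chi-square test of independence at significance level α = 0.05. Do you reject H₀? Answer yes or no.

Row totals [38, 30], col totals [21, 47], n=68
χ² = (9−11.74)²/11.74 + (29−26.26)²/26.26 + (12−9.26)²/9.26 + (18−20.74)²/20.74 = 2.0908
df = 1
p-value (upper-tail) = 0.14819
At α=0.05: p ≥ α → fail to reject H₀

reject H₀: no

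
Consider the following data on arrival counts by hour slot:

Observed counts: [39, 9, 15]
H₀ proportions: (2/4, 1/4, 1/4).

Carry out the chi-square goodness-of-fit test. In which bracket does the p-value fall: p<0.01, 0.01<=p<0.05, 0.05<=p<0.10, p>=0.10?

p-value bracket: 0.05<=p<0.10

n = 63; E_i = n·p_i = [31.50, 15.75, 15.75]
χ² = (39−31.50)²/31.50 + (9−15.75)²/15.75 + (15−15.75)²/15.75 = 4.7143
df = 2
p-value (upper-tail) = 0.09469
→ bracket: 0.05<=p<0.10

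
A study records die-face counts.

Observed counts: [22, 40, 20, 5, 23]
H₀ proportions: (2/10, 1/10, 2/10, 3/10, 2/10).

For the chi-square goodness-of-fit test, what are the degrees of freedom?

df = k − 1 = 5 − 1 = 4

degrees of freedom = 4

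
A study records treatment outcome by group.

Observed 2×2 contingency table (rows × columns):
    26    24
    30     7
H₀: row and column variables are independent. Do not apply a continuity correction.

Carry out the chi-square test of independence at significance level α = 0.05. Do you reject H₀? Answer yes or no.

reject H₀: yes

Row totals [50, 37], col totals [56, 31], n=87
χ² = (26−32.18)²/32.18 + (24−17.82)²/17.82 + (30−23.82)²/23.82 + (7−13.18)²/13.18 = 7.8408
df = 1
p-value (upper-tail) = 0.00511
At α=0.05: p < α → reject H₀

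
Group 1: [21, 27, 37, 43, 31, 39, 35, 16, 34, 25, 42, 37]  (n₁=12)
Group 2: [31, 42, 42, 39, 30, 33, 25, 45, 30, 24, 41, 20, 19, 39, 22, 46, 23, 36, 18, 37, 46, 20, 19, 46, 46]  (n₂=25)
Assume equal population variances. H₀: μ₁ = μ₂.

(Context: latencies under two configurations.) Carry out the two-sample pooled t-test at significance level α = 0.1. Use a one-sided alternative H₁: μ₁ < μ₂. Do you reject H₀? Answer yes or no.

reject H₀: no

x̄₁=32.250, s₁=8.444, n₁=12
x̄₂=32.760, s₂=10.175, n₂=25
s_p² = [11·8.444² + 24·10.175²]/35 = 93.3946
SE = √(s_p²·(1/12+1/25)) = 3.3939
t = (32.250−32.760)/3.3939 = -0.1503
df = 35
p-value (one-sided, H₁ less) = 0.44071
At α=0.1: p ≥ α → fail to reject H₀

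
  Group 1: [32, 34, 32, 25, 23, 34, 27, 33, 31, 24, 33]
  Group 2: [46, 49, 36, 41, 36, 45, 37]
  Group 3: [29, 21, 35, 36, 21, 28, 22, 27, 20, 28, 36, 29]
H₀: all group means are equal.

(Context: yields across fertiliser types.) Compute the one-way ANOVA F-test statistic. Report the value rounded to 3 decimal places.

test statistic = 16.719

Group means [29.82, 41.43, 27.67], grand mean 31.667
SSB = Σnᵢ(x̄ᵢ−x̄)² = 896.649; SSW = ΣΣ(x−x̄ᵢ)² = 724.017
MSB = 896.649/2 = 448.3247; MSW = 724.017/27 = 26.8155
F = MSB/MSW = 16.7189
df = (2, 27)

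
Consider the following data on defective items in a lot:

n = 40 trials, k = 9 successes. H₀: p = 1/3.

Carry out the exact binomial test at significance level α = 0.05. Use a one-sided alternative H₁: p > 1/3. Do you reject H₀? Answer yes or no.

Exact binomial: n=40, k=9, p₀=1/3=0.3333
P(X≥9) from Σ C(n,i)·p₀^i·(1−p₀)^(n−i)
p-value (one-sided, H₁ greater) = 0.95173
At α=0.05: p ≥ α → fail to reject H₀

reject H₀: no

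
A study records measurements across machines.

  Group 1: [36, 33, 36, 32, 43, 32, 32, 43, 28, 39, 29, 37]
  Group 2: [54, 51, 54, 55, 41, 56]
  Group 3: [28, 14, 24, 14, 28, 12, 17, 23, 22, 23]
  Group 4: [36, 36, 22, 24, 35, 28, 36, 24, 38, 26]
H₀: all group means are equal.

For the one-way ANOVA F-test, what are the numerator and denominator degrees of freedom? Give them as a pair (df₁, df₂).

degrees of freedom = [3, 34]

k = 4 groups, N = 38 total
df = (k−1, N−k) = (4−1, 38−4) = (3, 34)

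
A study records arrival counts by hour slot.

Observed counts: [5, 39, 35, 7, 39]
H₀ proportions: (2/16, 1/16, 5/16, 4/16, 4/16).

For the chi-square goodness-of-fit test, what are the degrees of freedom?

df = k − 1 = 5 − 1 = 4

degrees of freedom = 4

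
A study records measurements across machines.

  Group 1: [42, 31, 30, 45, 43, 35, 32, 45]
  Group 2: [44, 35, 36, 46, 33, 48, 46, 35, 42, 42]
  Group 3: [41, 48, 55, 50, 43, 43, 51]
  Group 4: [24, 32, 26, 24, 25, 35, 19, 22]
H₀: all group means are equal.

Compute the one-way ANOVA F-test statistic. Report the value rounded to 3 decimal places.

test statistic = 19.556

Group means [37.88, 40.70, 47.29, 25.88], grand mean 37.818
SSB = Σnᵢ(x̄ᵢ−x̄)² = 1851.631; SSW = ΣΣ(x−x̄ᵢ)² = 915.279
MSB = 1851.631/3 = 617.2102; MSW = 915.279/29 = 31.5613
F = MSB/MSW = 19.5559
df = (3, 29)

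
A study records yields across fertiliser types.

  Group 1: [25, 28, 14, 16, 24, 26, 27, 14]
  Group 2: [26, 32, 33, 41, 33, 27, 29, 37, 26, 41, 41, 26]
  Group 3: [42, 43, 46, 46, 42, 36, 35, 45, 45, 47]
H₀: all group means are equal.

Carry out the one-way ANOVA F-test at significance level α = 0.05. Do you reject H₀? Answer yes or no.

Group means [21.75, 32.67, 42.70], grand mean 33.100
SSB = Σnᵢ(x̄ᵢ−x̄)² = 1954.433; SSW = ΣΣ(x−x̄ᵢ)² = 816.267
MSB = 1954.433/2 = 977.2167; MSW = 816.267/27 = 30.2321
F = MSB/MSW = 32.3238
df = (2, 27)
p-value (upper-tail) = 0.00000
At α=0.05: p < α → reject H₀

reject H₀: yes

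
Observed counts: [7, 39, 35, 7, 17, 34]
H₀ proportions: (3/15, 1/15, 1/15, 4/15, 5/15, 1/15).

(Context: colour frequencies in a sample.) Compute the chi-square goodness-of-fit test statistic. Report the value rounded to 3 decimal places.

n = 139; E_i = n·p_i = [27.80, 9.27, 9.27, 37.07, 46.33, 9.27]
χ² = (7−27.80)²/27.80 + (39−9.27)²/9.27 + (35−9.27)²/9.27 + (7−37.07)²/37.07 + (17−46.33)²/46.33 + (34−9.27)²/9.27 = 291.4011
df = 5

test statistic = 291.401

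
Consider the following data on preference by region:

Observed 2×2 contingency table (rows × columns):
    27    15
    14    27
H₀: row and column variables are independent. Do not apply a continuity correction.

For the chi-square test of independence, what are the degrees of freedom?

degrees of freedom = 1

df = (r−1)(c−1) = (2−1)·(2−1) = 1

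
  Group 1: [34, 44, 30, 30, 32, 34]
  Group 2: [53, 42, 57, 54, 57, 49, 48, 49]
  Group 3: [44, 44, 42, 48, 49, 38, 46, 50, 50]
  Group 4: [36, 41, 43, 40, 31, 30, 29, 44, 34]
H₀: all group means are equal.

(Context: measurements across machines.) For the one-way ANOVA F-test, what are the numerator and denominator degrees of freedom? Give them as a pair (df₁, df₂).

degrees of freedom = [3, 28]

k = 4 groups, N = 32 total
df = (k−1, N−k) = (4−1, 32−4) = (3, 28)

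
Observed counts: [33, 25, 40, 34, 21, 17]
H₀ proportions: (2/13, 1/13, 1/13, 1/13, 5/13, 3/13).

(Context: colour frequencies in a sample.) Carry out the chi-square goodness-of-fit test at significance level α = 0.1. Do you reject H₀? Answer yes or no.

n = 170; E_i = n·p_i = [26.15, 13.08, 13.08, 13.08, 65.38, 39.23]
χ² = (33−26.15)²/26.15 + (25−13.08)²/13.08 + (40−13.08)²/13.08 + (34−13.08)²/13.08 + (21−65.38)²/65.38 + (17−39.23)²/39.23 = 144.2967
df = 5
p-value (upper-tail) = 0.00000
At α=0.1: p < α → reject H₀

reject H₀: yes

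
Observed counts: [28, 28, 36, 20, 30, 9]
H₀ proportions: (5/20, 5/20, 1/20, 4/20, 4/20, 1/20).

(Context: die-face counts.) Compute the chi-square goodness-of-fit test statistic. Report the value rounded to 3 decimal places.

n = 151; E_i = n·p_i = [37.75, 37.75, 7.55, 30.20, 30.20, 7.55]
χ² = (28−37.75)²/37.75 + (28−37.75)²/37.75 + (36−7.55)²/7.55 + (20−30.20)²/30.20 + (30−30.20)²/30.20 + (9−7.55)²/7.55 = 115.9669
df = 5

test statistic = 115.967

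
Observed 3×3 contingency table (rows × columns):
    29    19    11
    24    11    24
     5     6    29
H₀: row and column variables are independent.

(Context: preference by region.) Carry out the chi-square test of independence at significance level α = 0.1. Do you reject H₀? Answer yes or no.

Row totals [59, 59, 40], col totals [58, 36, 64], n=158
χ² = (29−21.66)²/21.66 + (19−13.44)²/13.44 + (11−23.90)²/23.90 + (24−21.66)²/21.66 + (11−13.44)²/13.44 + (24−23.90)²/23.90 + (5−14.68)²/14.68 + (6−9.11)²/9.11 + (29−16.20)²/16.20 = 30.0033
df = 4
p-value (upper-tail) = 0.00000
At α=0.1: p < α → reject H₀

reject H₀: yes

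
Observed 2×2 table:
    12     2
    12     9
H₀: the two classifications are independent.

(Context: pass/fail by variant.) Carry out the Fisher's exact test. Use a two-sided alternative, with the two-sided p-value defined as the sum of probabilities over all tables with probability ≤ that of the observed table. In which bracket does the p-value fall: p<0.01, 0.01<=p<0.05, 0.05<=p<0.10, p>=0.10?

Margins: r₁=14, r₂=21, c₁=24, c₂=11, n=35
p_obs = C(14,12)·C(21,12)/C(35,24); sum pmf over tables with pmf ≤ p_obs
p-value (two-sided) = 0.13665
→ bracket: p>=0.10

p-value bracket: p>=0.10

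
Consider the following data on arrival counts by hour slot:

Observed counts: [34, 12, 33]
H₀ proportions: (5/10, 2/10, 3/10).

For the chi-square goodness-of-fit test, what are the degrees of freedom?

degrees of freedom = 2

df = k − 1 = 3 − 1 = 2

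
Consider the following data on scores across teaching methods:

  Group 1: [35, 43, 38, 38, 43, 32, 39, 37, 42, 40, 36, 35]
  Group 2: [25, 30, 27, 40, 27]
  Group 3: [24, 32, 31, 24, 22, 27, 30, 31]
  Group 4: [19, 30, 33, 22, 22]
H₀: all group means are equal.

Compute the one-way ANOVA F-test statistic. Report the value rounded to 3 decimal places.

Group means [38.17, 29.80, 27.62, 25.20], grand mean 31.800
SSB = Σnᵢ(x̄ᵢ−x̄)² = 863.658; SSW = ΣΣ(x−x̄ᵢ)² = 521.142
MSB = 863.658/3 = 287.8861; MSW = 521.142/26 = 20.0439
F = MSB/MSW = 14.3628
df = (3, 26)

test statistic = 14.363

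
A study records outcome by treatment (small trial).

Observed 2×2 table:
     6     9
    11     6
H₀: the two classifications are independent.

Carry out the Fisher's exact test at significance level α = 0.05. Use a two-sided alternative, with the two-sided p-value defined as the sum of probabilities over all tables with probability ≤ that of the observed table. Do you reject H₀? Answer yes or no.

reject H₀: no

Margins: r₁=15, r₂=17, c₁=17, c₂=15, n=32
p_obs = C(15,6)·C(17,11)/C(32,17); sum pmf over tables with pmf ≤ p_obs
p-value (two-sided) = 0.28719
At α=0.05: p ≥ α → fail to reject H₀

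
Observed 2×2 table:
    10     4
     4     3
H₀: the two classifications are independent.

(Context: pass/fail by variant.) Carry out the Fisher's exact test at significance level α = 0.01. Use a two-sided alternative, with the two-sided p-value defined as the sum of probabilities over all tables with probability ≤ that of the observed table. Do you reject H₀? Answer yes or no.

reject H₀: no

Margins: r₁=14, r₂=7, c₁=14, c₂=7, n=21
p_obs = C(14,10)·C(7,4)/C(21,14); sum pmf over tables with pmf ≤ p_obs
p-value (two-sided) = 0.63844
At α=0.01: p ≥ α → fail to reject H₀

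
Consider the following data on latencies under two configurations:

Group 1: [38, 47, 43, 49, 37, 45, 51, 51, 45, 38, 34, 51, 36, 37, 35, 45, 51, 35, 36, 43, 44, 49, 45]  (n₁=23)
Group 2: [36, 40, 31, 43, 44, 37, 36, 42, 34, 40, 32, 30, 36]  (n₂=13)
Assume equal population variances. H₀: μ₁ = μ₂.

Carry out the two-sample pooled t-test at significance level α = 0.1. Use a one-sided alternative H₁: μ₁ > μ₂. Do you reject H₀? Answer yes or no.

reject H₀: yes

x̄₁=42.826, s₁=5.990, n₁=23
x̄₂=37.000, s₂=4.564, n₂=13
s_p² = [22·5.990² + 12·4.564²]/34 = 30.5678
SE = √(s_p²·(1/23+1/13)) = 1.9184
t = (42.826−37.000)/1.9184 = 3.0369
df = 34
p-value (one-sided, H₁ greater) = 0.00228
At α=0.1: p < α → reject H₀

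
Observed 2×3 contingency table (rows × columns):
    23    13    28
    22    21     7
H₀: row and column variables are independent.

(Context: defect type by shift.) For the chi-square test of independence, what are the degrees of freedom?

degrees of freedom = 2

df = (r−1)(c−1) = (2−1)·(3−1) = 2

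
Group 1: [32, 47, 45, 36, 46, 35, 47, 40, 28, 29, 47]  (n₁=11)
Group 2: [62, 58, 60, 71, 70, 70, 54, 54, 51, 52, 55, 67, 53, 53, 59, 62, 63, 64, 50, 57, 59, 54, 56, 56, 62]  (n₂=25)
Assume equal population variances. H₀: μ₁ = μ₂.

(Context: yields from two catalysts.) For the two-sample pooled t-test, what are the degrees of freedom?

degrees of freedom = 34

df = n₁ + n₂ − 2 = 11 + 25 − 2 = 34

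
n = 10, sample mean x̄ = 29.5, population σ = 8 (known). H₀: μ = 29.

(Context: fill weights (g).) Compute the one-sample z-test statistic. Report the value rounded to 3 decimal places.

test statistic = 0.198

SE = σ/√n = 8/√10 = 2.5298
z = (x̄−μ₀)/SE = (29.5−29)/2.5298 = 0.1976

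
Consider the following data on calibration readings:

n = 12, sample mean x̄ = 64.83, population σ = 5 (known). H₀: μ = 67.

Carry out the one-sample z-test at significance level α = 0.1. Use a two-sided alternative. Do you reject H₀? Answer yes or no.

SE = σ/√n = 5/√12 = 1.4434
z = (x̄−μ₀)/SE = (64.83−67)/1.4434 = -1.5034
p-value (two-sided) = 0.13273
At α=0.1: p ≥ α → fail to reject H₀

reject H₀: no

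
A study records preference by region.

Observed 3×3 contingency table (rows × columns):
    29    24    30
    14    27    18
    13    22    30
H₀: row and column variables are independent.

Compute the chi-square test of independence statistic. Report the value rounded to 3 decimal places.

test statistic = 8.270

Row totals [83, 59, 65], col totals [56, 73, 78], n=207
χ² = (29−22.45)²/22.45 + (24−29.27)²/29.27 + (30−31.28)²/31.28 + (14−15.96)²/15.96 + (27−20.81)²/20.81 + (18−22.23)²/22.23 + (13−17.58)²/17.58 + (22−22.92)²/22.92 + (30−24.49)²/24.49 = 8.2700
df = 4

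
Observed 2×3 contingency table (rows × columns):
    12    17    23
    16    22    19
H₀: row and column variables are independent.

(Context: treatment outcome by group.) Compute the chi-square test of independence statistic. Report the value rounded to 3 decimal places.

Row totals [52, 57], col totals [28, 39, 42], n=109
χ² = (12−13.36)²/13.36 + (17−18.61)²/18.61 + (23−20.04)²/20.04 + (16−14.64)²/14.64 + (22−20.39)²/20.39 + (19−21.96)²/21.96 = 1.3669
df = 2

test statistic = 1.367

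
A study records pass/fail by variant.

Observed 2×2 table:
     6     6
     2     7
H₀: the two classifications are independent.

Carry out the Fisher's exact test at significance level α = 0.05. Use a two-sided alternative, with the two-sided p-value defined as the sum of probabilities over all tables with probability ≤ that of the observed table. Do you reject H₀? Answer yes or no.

reject H₀: no

Margins: r₁=12, r₂=9, c₁=8, c₂=13, n=21
p_obs = C(12,6)·C(9,2)/C(21,8); sum pmf over tables with pmf ≤ p_obs
p-value (two-sided) = 0.36656
At α=0.05: p ≥ α → fail to reject H₀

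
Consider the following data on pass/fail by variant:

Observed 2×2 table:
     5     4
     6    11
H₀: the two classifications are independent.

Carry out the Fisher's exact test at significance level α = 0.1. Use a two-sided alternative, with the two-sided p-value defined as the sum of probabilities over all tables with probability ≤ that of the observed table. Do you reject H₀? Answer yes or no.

reject H₀: no

Margins: r₁=9, r₂=17, c₁=11, c₂=15, n=26
p_obs = C(9,5)·C(17,6)/C(26,11); sum pmf over tables with pmf ≤ p_obs
p-value (two-sided) = 0.41854
At α=0.1: p ≥ α → fail to reject H₀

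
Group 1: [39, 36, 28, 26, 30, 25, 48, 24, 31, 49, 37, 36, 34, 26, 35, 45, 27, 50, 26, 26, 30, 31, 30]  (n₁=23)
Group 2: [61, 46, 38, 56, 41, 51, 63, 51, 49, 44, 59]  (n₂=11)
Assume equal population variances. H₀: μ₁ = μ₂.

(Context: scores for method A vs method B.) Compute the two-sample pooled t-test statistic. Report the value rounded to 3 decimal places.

test statistic = -5.852

x̄₁=33.435, s₁=8.039, n₁=23
x̄₂=50.818, s₂=8.244, n₂=11
s_p² = [22·8.039² + 10·8.244²]/32 = 65.6653
SE = √(s_p²·(1/23+1/11)) = 2.9706
t = (33.435−50.818)/2.9706 = -5.8518
df = 32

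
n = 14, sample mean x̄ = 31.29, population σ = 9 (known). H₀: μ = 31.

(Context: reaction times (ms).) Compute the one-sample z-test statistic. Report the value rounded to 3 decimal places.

test statistic = 0.121

SE = σ/√n = 9/√14 = 2.4054
z = (x̄−μ₀)/SE = (31.29−31)/2.4054 = 0.1206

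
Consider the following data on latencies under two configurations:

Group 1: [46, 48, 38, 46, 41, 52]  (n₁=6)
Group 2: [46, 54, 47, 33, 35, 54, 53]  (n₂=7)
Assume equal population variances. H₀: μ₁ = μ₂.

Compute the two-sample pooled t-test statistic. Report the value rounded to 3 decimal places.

test statistic = -0.204

x̄₁=45.167, s₁=4.997, n₁=6
x̄₂=46.000, s₂=8.832, n₂=7
s_p² = [5·4.997² + 6·8.832²]/11 = 53.8939
SE = √(s_p²·(1/6+1/7)) = 4.0843
t = (45.167−46.000)/4.0843 = -0.2040
df = 11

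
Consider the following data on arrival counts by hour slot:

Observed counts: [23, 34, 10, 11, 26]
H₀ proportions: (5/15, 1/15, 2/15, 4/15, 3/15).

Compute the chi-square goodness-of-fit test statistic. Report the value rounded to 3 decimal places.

n = 104; E_i = n·p_i = [34.67, 6.93, 13.87, 27.73, 20.80]
χ² = (23−34.67)²/34.67 + (34−6.93)²/6.93 + (10−13.87)²/13.87 + (11−27.73)²/27.73 + (26−20.80)²/20.80 = 122.0649
df = 4

test statistic = 122.065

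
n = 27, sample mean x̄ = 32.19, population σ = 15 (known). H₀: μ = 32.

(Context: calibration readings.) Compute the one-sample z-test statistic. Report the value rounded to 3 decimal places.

SE = σ/√n = 15/√27 = 2.8868
z = (x̄−μ₀)/SE = (32.19−32)/2.8868 = 0.0658

test statistic = 0.066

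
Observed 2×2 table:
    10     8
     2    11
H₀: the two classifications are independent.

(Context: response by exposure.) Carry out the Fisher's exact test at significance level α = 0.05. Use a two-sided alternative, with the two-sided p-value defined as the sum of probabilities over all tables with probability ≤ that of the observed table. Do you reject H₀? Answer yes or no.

reject H₀: yes

Margins: r₁=18, r₂=13, c₁=12, c₂=19, n=31
p_obs = C(18,10)·C(13,2)/C(31,12); sum pmf over tables with pmf ≤ p_obs
p-value (two-sided) = 0.03170
At α=0.05: p < α → reject H₀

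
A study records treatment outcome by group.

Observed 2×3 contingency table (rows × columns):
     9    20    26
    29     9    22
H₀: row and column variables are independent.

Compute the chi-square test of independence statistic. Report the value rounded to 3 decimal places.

Row totals [55, 60], col totals [38, 29, 48], n=115
χ² = (9−18.17)²/18.17 + (20−13.87)²/13.87 + (26−22.96)²/22.96 + (29−19.83)²/19.83 + (9−15.13)²/15.13 + (22−25.04)²/25.04 = 14.8427
df = 2

test statistic = 14.843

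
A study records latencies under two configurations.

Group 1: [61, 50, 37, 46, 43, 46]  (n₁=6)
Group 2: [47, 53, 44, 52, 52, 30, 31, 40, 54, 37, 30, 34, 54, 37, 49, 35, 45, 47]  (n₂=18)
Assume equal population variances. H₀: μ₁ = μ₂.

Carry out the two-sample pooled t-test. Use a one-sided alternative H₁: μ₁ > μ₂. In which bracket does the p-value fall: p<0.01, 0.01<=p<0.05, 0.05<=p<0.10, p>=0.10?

x̄₁=47.167, s₁=8.035, n₁=6
x̄₂=42.833, s₂=8.692, n₂=18
s_p² = [5·8.035² + 17·8.692²]/22 = 73.0606
SE = √(s_p²·(1/6+1/18)) = 4.0294
t = (47.167−42.833)/4.0294 = 1.0754
df = 22
p-value (one-sided, H₁ greater) = 0.14692
→ bracket: p>=0.10

p-value bracket: p>=0.10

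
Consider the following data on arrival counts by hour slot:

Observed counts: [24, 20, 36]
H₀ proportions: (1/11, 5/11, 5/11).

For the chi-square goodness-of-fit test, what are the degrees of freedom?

df = k − 1 = 3 − 1 = 2

degrees of freedom = 2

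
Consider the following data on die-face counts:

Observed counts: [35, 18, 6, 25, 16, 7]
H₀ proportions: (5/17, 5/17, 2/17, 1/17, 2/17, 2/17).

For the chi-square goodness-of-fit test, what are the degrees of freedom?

df = k − 1 = 6 − 1 = 5

degrees of freedom = 5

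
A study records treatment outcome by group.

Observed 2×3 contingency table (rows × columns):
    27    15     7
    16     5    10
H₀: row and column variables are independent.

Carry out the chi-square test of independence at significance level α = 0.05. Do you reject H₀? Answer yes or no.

reject H₀: no

Row totals [49, 31], col totals [43, 20, 17], n=80
χ² = (27−26.34)²/26.34 + (15−12.25)²/12.25 + (7−10.41)²/10.41 + (16−16.66)²/16.66 + (5−7.75)²/7.75 + (10−6.59)²/6.59 = 4.5223
df = 2
p-value (upper-tail) = 0.10423
At α=0.05: p ≥ α → fail to reject H₀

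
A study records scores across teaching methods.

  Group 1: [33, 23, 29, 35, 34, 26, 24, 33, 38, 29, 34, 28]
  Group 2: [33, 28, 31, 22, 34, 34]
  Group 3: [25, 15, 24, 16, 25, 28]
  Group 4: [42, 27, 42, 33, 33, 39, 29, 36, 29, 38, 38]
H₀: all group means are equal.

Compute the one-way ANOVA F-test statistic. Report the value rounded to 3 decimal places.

test statistic = 8.682

Group means [30.50, 30.33, 22.17, 35.09], grand mean 30.486
SSB = Σnᵢ(x̄ᵢ−x̄)² = 648.667; SSW = ΣΣ(x−x̄ᵢ)² = 772.076
MSB = 648.667/3 = 216.2224; MSW = 772.076/31 = 24.9057
F = MSB/MSW = 8.6817
df = (3, 31)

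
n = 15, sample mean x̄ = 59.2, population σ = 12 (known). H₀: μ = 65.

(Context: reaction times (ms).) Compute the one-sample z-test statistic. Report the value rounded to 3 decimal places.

SE = σ/√n = 12/√15 = 3.0984
z = (x̄−μ₀)/SE = (59.2−65)/3.0984 = -1.8719

test statistic = -1.872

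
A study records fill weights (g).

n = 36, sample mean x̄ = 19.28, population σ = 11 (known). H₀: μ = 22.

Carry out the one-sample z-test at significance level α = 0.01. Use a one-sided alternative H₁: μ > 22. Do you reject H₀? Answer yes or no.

reject H₀: no

SE = σ/√n = 11/√36 = 1.8333
z = (x̄−μ₀)/SE = (19.28−22)/1.8333 = -1.4836
p-value (one-sided, H₁ greater) = 0.93105
At α=0.01: p ≥ α → fail to reject H₀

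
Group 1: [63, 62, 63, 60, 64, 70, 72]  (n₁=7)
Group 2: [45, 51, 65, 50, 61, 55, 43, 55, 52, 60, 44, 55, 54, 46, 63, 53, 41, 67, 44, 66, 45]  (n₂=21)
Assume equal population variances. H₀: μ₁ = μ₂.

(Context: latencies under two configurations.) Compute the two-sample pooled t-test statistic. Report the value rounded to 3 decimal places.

x̄₁=64.857, s₁=4.413, n₁=7
x̄₂=53.095, s₂=8.160, n₂=21
s_p² = [6·4.413² + 20·8.160²]/26 = 55.7179
SE = √(s_p²·(1/7+1/21)) = 3.2578
t = (64.857−53.095)/3.2578 = 3.6104
df = 26

test statistic = 3.610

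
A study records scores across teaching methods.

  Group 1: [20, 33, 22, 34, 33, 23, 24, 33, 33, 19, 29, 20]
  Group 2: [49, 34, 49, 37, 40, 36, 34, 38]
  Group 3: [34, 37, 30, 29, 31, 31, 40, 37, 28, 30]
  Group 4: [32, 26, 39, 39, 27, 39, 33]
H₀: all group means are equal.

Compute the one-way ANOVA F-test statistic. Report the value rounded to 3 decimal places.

test statistic = 8.584

Group means [26.92, 39.62, 32.70, 33.57], grand mean 32.486
SSB = Σnᵢ(x̄ᵢ−x̄)² = 788.637; SSW = ΣΣ(x−x̄ᵢ)² = 1010.606
MSB = 788.637/3 = 262.8791; MSW = 1010.606/33 = 30.6244
F = MSB/MSW = 8.5840
df = (3, 33)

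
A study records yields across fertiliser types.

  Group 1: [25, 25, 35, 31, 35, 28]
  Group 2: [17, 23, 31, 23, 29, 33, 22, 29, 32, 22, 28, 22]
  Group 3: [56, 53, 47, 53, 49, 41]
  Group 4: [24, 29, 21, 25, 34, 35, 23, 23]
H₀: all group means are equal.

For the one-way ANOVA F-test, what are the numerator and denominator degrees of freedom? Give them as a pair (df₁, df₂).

degrees of freedom = [3, 28]

k = 4 groups, N = 32 total
df = (k−1, N−k) = (4−1, 32−4) = (3, 28)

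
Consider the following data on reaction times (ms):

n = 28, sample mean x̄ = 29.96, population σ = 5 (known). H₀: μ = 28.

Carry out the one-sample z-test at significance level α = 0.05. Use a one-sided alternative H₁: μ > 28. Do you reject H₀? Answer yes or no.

reject H₀: yes

SE = σ/√n = 5/√28 = 0.9449
z = (x̄−μ₀)/SE = (29.96−28)/0.9449 = 2.0743
p-value (one-sided, H₁ greater) = 0.01903
At α=0.05: p < α → reject H₀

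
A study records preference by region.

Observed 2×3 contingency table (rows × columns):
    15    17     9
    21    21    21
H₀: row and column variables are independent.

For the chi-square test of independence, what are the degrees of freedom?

df = (r−1)(c−1) = (2−1)·(3−1) = 2

degrees of freedom = 2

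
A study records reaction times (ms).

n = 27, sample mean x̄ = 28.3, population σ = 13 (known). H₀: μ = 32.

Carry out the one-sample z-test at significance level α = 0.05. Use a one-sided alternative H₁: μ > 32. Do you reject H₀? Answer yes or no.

reject H₀: no

SE = σ/√n = 13/√27 = 2.5019
z = (x̄−μ₀)/SE = (28.3−32)/2.5019 = -1.4789
p-value (one-sided, H₁ greater) = 0.93042
At α=0.05: p ≥ α → fail to reject H₀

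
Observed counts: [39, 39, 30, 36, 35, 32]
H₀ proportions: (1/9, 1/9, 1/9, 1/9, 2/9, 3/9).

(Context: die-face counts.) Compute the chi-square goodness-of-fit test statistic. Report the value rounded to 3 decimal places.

n = 211; E_i = n·p_i = [23.44, 23.44, 23.44, 23.44, 46.89, 70.33]
χ² = (39−23.44)²/23.44 + (39−23.44)²/23.44 + (30−23.44)²/23.44 + (36−23.44)²/23.44 + (35−46.89)²/46.89 + (32−70.33)²/70.33 = 53.1066
df = 5

test statistic = 53.107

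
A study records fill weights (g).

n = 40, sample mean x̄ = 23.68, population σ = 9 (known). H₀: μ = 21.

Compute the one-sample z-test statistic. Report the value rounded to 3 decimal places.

test statistic = 1.883

SE = σ/√n = 9/√40 = 1.4230
z = (x̄−μ₀)/SE = (23.68−21)/1.4230 = 1.8833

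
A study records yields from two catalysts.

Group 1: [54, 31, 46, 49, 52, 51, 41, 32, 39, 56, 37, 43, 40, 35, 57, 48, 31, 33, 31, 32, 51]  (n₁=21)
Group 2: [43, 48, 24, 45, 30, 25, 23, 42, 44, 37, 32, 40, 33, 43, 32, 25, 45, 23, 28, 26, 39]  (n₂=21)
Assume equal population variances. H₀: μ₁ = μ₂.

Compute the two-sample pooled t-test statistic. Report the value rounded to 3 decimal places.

test statistic = 2.833

x̄₁=42.333, s₁=9.107, n₁=21
x̄₂=34.619, s₂=8.529, n₂=21
s_p² = [20·9.107² + 20·8.529²]/40 = 77.8405
SE = √(s_p²·(1/21+1/21)) = 2.7228
t = (42.333−34.619)/2.7228 = 2.8333
df = 40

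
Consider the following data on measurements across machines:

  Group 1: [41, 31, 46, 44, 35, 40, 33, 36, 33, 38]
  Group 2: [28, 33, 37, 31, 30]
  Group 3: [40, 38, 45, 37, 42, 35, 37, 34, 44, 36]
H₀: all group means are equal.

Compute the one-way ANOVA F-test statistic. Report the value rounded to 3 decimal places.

Group means [37.70, 31.80, 38.80], grand mean 36.960
SSB = Σnᵢ(x̄ᵢ−x̄)² = 172.460; SSW = ΣΣ(x−x̄ᵢ)² = 400.500
MSB = 172.460/2 = 86.2300; MSW = 400.500/22 = 18.2045
F = MSB/MSW = 4.7367
df = (2, 22)

test statistic = 4.737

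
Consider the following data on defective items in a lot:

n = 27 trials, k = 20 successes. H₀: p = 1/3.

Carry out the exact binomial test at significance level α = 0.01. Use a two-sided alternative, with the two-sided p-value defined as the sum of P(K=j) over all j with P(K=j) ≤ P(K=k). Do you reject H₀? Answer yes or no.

reject H₀: yes

Exact binomial: n=27, k=20, p₀=1/3=0.3333
P(X=j) = C(n,j)·p₀^j·(1−p₀)^(n−j); p = Σ P(X=j) over j with P(X=j) ≤ P(X=20)
p-value (two-sided) = 0.00002
At α=0.01: p < α → reject H₀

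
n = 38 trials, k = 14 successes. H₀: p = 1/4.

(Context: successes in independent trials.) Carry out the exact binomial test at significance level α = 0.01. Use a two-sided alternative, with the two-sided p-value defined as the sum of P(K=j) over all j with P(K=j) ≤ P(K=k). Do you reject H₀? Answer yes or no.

Exact binomial: n=38, k=14, p₀=1/4=0.2500
P(X=j) = C(n,j)·p₀^j·(1−p₀)^(n−j); p = Σ P(X=j) over j with P(X=j) ≤ P(X=14)
p-value (two-sided) = 0.09449
At α=0.01: p ≥ α → fail to reject H₀

reject H₀: no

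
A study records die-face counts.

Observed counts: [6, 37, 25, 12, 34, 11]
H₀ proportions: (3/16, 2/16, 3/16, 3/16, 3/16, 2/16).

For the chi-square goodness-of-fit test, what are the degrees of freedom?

degrees of freedom = 5

df = k − 1 = 6 − 1 = 5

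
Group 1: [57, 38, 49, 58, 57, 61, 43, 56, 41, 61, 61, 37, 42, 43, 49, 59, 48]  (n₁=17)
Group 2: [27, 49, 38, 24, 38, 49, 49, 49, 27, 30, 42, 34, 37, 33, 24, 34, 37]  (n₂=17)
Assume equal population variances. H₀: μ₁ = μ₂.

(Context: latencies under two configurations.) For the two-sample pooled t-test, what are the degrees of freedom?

degrees of freedom = 32

df = n₁ + n₂ − 2 = 17 + 17 − 2 = 32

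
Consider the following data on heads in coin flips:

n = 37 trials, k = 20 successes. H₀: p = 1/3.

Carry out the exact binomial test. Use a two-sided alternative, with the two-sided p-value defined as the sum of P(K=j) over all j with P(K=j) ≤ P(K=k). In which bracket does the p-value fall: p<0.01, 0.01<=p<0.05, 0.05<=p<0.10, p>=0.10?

p-value bracket: 0.01<=p<0.05

Exact binomial: n=37, k=20, p₀=1/3=0.3333
P(X=j) = C(n,j)·p₀^j·(1−p₀)^(n−j); p = Σ P(X=j) over j with P(X=j) ≤ P(X=20)
p-value (two-sided) = 0.01326
→ bracket: 0.01<=p<0.05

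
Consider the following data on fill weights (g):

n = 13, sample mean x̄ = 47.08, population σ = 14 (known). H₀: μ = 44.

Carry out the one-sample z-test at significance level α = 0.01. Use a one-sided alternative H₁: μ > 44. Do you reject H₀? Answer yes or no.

SE = σ/√n = 14/√13 = 3.8829
z = (x̄−μ₀)/SE = (47.08−44)/3.8829 = 0.7932
p-value (one-sided, H₁ greater) = 0.21382
At α=0.01: p ≥ α → fail to reject H₀

reject H₀: no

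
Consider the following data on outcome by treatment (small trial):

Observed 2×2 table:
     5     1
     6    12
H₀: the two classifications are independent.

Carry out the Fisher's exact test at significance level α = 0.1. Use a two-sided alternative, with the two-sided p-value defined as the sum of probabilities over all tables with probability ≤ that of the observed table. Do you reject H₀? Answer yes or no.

reject H₀: yes

Margins: r₁=6, r₂=18, c₁=11, c₂=13, n=24
p_obs = C(6,5)·C(18,6)/C(24,11); sum pmf over tables with pmf ≤ p_obs
p-value (two-sided) = 0.06080
At α=0.1: p < α → reject H₀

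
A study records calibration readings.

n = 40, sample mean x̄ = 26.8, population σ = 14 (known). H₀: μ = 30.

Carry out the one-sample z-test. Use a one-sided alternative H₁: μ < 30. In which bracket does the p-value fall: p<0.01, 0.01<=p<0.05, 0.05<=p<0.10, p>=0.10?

p-value bracket: 0.05<=p<0.10

SE = σ/√n = 14/√40 = 2.2136
z = (x̄−μ₀)/SE = (26.8−30)/2.2136 = -1.4456
p-value (one-sided, H₁ less) = 0.07414
→ bracket: 0.05<=p<0.10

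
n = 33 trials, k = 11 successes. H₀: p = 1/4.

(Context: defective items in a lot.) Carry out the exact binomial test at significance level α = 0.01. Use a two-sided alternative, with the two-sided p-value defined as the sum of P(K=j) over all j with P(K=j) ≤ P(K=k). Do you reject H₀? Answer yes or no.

Exact binomial: n=33, k=11, p₀=1/4=0.2500
P(X=j) = C(n,j)·p₀^j·(1−p₀)^(n−j); p = Σ P(X=j) over j with P(X=j) ≤ P(X=11)
p-value (two-sided) = 0.31322
At α=0.01: p ≥ α → fail to reject H₀

reject H₀: no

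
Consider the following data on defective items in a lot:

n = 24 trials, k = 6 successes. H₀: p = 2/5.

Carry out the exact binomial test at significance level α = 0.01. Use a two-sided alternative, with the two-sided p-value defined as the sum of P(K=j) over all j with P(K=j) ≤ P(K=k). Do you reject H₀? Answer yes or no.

Exact binomial: n=24, k=6, p₀=2/5=0.4000
P(X=j) = C(n,j)·p₀^j·(1−p₀)^(n−j); p = Σ P(X=j) over j with P(X=j) ≤ P(X=6)
p-value (two-sided) = 0.14945
At α=0.01: p ≥ α → fail to reject H₀

reject H₀: no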